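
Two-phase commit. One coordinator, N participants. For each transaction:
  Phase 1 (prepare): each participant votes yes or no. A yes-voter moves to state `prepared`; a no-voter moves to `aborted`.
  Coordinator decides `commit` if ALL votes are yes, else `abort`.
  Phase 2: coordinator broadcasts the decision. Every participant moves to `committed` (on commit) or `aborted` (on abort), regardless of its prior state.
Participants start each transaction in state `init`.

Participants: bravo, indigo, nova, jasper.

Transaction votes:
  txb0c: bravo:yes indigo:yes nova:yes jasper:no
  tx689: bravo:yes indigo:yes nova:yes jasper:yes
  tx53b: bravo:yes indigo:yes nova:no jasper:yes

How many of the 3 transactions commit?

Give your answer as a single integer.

Answer: 1

Derivation:
txb0c: no from jasper -> abort (commits=0)
tx689: all yes -> commit (commits=1)
tx53b: no from nova -> abort (commits=1)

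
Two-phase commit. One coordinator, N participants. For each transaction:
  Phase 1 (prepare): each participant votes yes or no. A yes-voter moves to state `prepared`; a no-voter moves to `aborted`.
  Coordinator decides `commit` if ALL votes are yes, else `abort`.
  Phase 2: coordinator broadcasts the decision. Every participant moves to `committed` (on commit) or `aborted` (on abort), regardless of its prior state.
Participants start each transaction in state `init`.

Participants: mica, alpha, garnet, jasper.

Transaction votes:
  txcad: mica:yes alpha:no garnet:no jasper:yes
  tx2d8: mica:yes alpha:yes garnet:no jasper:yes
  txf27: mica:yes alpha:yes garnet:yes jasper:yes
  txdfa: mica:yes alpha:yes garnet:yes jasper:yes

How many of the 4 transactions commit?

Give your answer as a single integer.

txcad: no from alpha, garnet -> abort (commits=0)
tx2d8: no from garnet -> abort (commits=0)
txf27: all yes -> commit (commits=1)
txdfa: all yes -> commit (commits=2)

Answer: 2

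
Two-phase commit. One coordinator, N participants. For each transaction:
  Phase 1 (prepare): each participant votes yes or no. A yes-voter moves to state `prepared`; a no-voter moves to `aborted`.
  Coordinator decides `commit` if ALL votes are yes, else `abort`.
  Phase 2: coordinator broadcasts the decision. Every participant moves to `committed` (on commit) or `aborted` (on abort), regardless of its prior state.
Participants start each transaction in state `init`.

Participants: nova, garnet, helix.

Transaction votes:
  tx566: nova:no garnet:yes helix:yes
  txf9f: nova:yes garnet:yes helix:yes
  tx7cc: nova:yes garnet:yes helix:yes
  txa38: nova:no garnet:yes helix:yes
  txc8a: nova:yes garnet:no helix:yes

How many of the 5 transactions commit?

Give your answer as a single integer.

Answer: 2

Derivation:
tx566: no from nova -> abort (commits=0)
txf9f: all yes -> commit (commits=1)
tx7cc: all yes -> commit (commits=2)
txa38: no from nova -> abort (commits=2)
txc8a: no from garnet -> abort (commits=2)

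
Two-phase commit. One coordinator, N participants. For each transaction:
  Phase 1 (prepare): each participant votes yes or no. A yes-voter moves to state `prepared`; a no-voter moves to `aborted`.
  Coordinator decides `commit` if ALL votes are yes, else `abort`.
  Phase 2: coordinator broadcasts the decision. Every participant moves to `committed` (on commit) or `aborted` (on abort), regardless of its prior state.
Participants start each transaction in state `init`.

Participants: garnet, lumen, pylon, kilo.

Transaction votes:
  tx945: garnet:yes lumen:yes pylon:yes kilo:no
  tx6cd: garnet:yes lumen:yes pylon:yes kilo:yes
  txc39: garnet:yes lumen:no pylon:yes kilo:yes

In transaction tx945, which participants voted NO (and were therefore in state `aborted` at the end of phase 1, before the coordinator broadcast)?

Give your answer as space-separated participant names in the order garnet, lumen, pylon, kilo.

Txn tx945 phase 1: garnet yes -> prepared; lumen yes -> prepared; pylon yes -> prepared; kilo no -> aborted

Answer: kilo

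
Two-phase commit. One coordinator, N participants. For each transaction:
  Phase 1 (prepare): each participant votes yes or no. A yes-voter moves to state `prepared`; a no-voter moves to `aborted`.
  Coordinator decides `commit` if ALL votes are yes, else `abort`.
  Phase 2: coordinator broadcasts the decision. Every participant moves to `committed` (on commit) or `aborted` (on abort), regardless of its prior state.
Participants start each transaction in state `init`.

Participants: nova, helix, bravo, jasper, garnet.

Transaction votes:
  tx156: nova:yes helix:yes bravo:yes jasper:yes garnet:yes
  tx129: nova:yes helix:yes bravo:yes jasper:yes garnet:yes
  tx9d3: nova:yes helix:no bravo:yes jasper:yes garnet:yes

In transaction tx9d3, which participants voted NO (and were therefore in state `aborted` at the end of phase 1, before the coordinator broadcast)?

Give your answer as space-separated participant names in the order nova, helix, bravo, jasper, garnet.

Answer: helix

Derivation:
Txn tx9d3 phase 1: nova yes -> prepared; helix no -> aborted; bravo yes -> prepared; jasper yes -> prepared; garnet yes -> prepared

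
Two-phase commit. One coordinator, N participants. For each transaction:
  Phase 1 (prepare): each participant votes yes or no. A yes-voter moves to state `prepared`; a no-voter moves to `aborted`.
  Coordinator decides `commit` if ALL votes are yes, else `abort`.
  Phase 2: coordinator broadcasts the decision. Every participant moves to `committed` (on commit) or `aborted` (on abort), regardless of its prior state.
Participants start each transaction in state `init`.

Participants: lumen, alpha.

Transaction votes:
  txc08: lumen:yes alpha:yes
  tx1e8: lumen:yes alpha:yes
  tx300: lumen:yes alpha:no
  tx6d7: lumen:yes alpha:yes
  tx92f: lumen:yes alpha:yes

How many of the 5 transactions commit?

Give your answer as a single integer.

txc08: all yes -> commit (commits=1)
tx1e8: all yes -> commit (commits=2)
tx300: no from alpha -> abort (commits=2)
tx6d7: all yes -> commit (commits=3)
tx92f: all yes -> commit (commits=4)

Answer: 4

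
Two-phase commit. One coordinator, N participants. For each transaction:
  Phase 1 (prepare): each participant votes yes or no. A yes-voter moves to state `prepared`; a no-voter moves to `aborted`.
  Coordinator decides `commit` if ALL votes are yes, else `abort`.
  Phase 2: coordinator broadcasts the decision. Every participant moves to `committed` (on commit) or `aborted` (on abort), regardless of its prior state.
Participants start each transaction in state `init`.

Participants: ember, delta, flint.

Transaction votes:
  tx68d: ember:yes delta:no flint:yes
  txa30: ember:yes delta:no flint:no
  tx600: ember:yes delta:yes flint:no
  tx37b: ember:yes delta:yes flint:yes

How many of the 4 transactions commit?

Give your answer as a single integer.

tx68d: no from delta -> abort (commits=0)
txa30: no from delta, flint -> abort (commits=0)
tx600: no from flint -> abort (commits=0)
tx37b: all yes -> commit (commits=1)

Answer: 1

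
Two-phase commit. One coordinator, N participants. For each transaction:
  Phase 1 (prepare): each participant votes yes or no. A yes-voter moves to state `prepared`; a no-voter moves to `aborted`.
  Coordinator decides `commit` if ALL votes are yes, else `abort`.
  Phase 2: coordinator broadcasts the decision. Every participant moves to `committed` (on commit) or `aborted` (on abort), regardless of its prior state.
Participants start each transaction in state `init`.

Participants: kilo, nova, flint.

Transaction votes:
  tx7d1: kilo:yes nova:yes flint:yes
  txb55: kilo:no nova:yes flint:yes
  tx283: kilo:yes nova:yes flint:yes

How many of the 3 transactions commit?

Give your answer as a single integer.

tx7d1: all yes -> commit (commits=1)
txb55: no from kilo -> abort (commits=1)
tx283: all yes -> commit (commits=2)

Answer: 2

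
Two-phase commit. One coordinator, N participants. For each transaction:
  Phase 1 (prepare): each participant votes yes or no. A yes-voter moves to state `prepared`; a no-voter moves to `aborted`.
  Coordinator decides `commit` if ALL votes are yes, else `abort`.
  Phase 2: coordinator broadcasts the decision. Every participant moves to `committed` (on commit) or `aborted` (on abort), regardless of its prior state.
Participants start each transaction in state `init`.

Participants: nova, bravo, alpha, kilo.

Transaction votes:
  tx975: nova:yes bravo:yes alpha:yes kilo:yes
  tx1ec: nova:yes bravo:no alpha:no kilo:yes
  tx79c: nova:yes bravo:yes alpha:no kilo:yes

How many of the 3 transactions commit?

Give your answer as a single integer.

Answer: 1

Derivation:
tx975: all yes -> commit (commits=1)
tx1ec: no from bravo, alpha -> abort (commits=1)
tx79c: no from alpha -> abort (commits=1)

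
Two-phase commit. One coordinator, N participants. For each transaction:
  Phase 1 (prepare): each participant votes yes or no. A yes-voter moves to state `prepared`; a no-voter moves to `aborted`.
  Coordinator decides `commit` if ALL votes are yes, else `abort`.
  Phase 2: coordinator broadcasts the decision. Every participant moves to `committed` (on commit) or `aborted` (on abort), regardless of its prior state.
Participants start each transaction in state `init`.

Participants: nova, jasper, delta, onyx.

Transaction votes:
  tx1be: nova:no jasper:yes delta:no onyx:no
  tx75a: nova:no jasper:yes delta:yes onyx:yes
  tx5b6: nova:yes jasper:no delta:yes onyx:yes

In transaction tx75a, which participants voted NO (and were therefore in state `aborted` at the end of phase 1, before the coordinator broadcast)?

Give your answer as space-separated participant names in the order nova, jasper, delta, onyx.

Txn tx75a phase 1: nova no -> aborted; jasper yes -> prepared; delta yes -> prepared; onyx yes -> prepared

Answer: nova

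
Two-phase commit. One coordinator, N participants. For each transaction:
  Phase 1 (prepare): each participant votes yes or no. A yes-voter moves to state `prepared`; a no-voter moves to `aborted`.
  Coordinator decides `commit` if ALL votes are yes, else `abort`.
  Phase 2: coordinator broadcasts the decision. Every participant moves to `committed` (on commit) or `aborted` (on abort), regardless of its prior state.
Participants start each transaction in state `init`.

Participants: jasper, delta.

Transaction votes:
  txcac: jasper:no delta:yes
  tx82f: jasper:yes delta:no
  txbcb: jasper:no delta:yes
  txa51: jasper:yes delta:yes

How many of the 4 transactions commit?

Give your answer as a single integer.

txcac: no from jasper -> abort (commits=0)
tx82f: no from delta -> abort (commits=0)
txbcb: no from jasper -> abort (commits=0)
txa51: all yes -> commit (commits=1)

Answer: 1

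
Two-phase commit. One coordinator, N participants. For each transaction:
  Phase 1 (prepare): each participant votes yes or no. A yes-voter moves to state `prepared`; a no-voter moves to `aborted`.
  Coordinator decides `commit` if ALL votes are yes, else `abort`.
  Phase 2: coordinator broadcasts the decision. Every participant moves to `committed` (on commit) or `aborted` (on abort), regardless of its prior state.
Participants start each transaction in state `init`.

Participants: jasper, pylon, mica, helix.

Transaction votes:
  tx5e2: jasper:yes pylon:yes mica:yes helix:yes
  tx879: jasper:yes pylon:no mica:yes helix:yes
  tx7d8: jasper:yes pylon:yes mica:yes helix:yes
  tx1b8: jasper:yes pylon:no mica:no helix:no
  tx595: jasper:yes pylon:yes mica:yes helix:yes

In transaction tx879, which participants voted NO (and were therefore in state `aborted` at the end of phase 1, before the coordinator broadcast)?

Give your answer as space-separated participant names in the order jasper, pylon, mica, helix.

Txn tx879 phase 1: jasper yes -> prepared; pylon no -> aborted; mica yes -> prepared; helix yes -> prepared

Answer: pylon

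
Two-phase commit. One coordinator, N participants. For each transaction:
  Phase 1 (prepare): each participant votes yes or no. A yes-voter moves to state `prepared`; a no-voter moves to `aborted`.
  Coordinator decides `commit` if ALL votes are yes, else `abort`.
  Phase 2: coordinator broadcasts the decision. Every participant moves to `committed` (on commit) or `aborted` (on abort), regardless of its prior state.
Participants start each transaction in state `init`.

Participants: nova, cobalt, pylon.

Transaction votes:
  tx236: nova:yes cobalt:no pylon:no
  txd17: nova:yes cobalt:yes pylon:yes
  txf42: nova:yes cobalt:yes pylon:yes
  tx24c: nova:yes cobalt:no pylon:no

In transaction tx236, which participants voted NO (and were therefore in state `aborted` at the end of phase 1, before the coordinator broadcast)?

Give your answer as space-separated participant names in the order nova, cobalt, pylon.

Answer: cobalt pylon

Derivation:
Txn tx236 phase 1: nova yes -> prepared; cobalt no -> aborted; pylon no -> aborted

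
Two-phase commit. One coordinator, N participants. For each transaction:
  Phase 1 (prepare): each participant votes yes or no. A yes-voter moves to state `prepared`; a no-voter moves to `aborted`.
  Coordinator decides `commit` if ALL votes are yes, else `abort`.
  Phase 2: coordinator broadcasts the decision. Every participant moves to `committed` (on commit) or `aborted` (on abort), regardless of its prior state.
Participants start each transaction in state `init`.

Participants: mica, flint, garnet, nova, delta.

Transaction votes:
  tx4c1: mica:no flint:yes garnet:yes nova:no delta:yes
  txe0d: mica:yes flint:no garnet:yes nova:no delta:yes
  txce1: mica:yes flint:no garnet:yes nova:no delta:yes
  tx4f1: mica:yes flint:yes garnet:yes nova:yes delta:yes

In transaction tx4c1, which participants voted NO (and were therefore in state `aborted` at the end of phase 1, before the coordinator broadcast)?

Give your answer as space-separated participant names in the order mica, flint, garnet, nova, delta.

Txn tx4c1 phase 1: mica no -> aborted; flint yes -> prepared; garnet yes -> prepared; nova no -> aborted; delta yes -> prepared

Answer: mica nova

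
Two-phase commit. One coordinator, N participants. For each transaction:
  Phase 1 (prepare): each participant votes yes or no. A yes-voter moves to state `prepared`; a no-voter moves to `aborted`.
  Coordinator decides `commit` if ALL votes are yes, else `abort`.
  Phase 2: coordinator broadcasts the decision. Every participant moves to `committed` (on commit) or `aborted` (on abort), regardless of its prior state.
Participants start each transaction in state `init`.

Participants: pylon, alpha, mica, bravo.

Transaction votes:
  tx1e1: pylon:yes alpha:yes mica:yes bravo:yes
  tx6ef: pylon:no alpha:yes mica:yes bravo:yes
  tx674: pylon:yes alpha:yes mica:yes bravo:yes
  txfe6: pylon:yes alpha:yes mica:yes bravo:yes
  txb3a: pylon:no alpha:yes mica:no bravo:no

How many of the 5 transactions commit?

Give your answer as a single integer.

Answer: 3

Derivation:
tx1e1: all yes -> commit (commits=1)
tx6ef: no from pylon -> abort (commits=1)
tx674: all yes -> commit (commits=2)
txfe6: all yes -> commit (commits=3)
txb3a: no from pylon, mica, bravo -> abort (commits=3)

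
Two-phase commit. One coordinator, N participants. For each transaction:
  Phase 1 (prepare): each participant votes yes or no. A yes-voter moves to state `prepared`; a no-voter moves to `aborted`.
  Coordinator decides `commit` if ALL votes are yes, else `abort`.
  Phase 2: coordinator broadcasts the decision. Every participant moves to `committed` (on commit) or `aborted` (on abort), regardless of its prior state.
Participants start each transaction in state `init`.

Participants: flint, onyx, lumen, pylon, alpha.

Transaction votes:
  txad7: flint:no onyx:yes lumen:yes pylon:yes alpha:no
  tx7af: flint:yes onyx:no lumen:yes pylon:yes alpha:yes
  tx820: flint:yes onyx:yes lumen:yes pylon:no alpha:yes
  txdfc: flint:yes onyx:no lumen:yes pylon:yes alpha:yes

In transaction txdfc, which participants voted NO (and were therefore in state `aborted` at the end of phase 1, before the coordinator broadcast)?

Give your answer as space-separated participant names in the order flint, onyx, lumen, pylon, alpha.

Answer: onyx

Derivation:
Txn txdfc phase 1: flint yes -> prepared; onyx no -> aborted; lumen yes -> prepared; pylon yes -> prepared; alpha yes -> prepared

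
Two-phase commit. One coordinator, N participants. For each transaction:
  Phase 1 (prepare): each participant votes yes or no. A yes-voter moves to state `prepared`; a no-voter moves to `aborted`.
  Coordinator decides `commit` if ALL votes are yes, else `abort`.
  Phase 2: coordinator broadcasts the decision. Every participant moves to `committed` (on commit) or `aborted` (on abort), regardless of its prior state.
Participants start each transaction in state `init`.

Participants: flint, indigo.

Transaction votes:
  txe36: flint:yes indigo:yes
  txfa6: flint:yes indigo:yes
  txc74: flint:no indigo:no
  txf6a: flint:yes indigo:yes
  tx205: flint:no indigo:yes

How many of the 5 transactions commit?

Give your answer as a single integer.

txe36: all yes -> commit (commits=1)
txfa6: all yes -> commit (commits=2)
txc74: no from flint, indigo -> abort (commits=2)
txf6a: all yes -> commit (commits=3)
tx205: no from flint -> abort (commits=3)

Answer: 3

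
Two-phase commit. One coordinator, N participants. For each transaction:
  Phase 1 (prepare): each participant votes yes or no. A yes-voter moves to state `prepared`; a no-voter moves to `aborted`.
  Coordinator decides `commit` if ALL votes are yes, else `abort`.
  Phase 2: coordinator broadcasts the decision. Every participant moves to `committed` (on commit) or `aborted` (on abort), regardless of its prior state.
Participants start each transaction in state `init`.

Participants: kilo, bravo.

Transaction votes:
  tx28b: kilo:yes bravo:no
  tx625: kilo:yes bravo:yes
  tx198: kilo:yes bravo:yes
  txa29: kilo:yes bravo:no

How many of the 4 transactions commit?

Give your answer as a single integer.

Answer: 2

Derivation:
tx28b: no from bravo -> abort (commits=0)
tx625: all yes -> commit (commits=1)
tx198: all yes -> commit (commits=2)
txa29: no from bravo -> abort (commits=2)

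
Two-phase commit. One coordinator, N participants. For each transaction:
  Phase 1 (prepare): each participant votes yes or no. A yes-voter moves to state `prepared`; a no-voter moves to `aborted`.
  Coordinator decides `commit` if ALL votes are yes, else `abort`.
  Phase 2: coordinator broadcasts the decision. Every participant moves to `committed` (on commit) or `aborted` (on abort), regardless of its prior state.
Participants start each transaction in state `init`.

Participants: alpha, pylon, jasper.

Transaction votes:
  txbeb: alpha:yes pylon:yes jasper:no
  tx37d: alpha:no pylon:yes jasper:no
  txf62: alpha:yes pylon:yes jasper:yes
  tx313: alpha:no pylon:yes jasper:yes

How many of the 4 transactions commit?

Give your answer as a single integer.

txbeb: no from jasper -> abort (commits=0)
tx37d: no from alpha, jasper -> abort (commits=0)
txf62: all yes -> commit (commits=1)
tx313: no from alpha -> abort (commits=1)

Answer: 1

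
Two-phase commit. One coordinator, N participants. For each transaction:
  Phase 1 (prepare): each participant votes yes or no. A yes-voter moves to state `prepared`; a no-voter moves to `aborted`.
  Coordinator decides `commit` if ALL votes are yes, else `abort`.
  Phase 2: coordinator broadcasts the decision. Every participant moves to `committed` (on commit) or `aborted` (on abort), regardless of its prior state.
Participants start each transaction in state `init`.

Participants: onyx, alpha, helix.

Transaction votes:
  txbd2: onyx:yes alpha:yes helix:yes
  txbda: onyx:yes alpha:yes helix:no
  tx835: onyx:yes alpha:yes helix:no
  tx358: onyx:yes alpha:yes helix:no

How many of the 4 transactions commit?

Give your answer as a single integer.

txbd2: all yes -> commit (commits=1)
txbda: no from helix -> abort (commits=1)
tx835: no from helix -> abort (commits=1)
tx358: no from helix -> abort (commits=1)

Answer: 1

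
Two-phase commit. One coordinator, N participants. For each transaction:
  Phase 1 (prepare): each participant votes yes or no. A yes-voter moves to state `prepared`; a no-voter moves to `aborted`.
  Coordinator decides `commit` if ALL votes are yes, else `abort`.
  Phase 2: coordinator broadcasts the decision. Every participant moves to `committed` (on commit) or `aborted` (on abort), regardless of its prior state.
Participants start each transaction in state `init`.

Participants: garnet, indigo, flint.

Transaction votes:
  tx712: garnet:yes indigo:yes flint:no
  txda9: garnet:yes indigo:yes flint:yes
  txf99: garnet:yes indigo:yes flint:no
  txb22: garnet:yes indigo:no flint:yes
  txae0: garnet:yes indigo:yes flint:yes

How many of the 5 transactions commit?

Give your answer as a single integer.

Answer: 2

Derivation:
tx712: no from flint -> abort (commits=0)
txda9: all yes -> commit (commits=1)
txf99: no from flint -> abort (commits=1)
txb22: no from indigo -> abort (commits=1)
txae0: all yes -> commit (commits=2)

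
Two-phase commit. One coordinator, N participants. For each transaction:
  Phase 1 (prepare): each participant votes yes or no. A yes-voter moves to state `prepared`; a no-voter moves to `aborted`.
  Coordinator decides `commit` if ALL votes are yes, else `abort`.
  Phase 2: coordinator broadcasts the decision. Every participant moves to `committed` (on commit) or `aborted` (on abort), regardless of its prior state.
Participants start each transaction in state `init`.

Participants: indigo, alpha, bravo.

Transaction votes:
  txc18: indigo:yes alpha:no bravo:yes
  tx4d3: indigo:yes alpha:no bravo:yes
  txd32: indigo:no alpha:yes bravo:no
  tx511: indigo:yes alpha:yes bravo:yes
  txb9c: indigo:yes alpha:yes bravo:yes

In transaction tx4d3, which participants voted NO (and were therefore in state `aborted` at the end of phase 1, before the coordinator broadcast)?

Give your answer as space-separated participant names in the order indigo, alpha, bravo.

Txn tx4d3 phase 1: indigo yes -> prepared; alpha no -> aborted; bravo yes -> prepared

Answer: alpha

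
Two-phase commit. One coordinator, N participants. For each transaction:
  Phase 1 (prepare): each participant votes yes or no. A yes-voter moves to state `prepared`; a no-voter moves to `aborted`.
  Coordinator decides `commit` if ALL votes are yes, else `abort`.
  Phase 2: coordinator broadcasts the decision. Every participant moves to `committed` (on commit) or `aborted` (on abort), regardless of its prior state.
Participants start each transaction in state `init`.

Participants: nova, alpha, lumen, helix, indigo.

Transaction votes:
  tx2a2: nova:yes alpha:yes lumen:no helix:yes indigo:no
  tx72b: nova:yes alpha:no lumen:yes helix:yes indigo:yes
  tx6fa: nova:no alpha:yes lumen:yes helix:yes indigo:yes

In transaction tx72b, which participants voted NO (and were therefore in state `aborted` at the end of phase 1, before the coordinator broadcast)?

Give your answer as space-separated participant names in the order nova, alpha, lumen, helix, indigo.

Answer: alpha

Derivation:
Txn tx72b phase 1: nova yes -> prepared; alpha no -> aborted; lumen yes -> prepared; helix yes -> prepared; indigo yes -> prepared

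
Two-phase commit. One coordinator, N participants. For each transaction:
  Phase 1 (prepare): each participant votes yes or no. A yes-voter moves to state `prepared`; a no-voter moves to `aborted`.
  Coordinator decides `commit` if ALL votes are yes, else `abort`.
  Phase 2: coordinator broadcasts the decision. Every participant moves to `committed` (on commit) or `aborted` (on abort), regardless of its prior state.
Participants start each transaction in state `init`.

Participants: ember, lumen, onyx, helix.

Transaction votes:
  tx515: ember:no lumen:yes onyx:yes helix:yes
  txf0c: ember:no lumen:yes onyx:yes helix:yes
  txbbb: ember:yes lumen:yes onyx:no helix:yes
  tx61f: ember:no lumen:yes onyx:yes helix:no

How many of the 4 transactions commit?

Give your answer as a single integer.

tx515: no from ember -> abort (commits=0)
txf0c: no from ember -> abort (commits=0)
txbbb: no from onyx -> abort (commits=0)
tx61f: no from ember, helix -> abort (commits=0)

Answer: 0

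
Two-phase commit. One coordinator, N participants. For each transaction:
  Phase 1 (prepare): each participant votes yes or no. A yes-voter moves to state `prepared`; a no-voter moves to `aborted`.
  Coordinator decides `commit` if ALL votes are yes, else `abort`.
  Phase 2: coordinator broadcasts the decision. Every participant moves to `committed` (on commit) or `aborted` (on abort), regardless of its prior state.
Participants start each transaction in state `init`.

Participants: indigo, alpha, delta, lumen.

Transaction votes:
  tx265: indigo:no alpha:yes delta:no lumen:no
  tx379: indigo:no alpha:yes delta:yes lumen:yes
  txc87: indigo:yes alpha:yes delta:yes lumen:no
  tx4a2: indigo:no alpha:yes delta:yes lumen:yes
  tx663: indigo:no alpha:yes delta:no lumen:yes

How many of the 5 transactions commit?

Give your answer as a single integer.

tx265: no from indigo, delta, lumen -> abort (commits=0)
tx379: no from indigo -> abort (commits=0)
txc87: no from lumen -> abort (commits=0)
tx4a2: no from indigo -> abort (commits=0)
tx663: no from indigo, delta -> abort (commits=0)

Answer: 0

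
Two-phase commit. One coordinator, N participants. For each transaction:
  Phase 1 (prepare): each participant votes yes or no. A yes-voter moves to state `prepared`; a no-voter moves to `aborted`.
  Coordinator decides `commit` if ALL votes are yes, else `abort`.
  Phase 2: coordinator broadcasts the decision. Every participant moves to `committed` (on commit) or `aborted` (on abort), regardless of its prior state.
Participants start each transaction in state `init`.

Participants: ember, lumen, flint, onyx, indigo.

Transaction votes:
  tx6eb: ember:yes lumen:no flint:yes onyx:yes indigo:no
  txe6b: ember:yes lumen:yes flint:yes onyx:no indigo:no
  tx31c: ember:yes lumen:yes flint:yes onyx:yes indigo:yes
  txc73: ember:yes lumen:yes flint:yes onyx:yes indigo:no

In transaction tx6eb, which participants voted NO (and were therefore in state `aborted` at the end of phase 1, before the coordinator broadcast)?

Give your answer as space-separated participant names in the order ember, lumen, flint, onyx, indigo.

Answer: lumen indigo

Derivation:
Txn tx6eb phase 1: ember yes -> prepared; lumen no -> aborted; flint yes -> prepared; onyx yes -> prepared; indigo no -> aborted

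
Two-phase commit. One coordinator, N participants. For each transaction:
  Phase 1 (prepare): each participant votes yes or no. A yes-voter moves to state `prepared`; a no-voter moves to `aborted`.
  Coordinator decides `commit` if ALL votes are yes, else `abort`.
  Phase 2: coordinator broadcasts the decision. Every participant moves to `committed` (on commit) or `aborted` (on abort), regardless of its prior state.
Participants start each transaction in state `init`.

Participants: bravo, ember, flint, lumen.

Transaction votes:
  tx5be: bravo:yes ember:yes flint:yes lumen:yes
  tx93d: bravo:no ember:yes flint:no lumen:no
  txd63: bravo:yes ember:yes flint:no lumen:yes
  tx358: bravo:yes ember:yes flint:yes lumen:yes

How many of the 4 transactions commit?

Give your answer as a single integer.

Answer: 2

Derivation:
tx5be: all yes -> commit (commits=1)
tx93d: no from bravo, flint, lumen -> abort (commits=1)
txd63: no from flint -> abort (commits=1)
tx358: all yes -> commit (commits=2)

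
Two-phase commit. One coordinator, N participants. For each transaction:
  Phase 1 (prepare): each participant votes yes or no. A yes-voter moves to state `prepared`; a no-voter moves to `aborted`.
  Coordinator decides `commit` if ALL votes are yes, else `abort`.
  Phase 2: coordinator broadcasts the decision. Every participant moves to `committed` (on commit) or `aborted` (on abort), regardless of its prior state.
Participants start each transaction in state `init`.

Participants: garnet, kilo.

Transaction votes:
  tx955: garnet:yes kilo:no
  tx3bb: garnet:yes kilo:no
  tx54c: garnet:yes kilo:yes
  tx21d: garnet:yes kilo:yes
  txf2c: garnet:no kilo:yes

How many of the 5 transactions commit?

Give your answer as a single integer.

Answer: 2

Derivation:
tx955: no from kilo -> abort (commits=0)
tx3bb: no from kilo -> abort (commits=0)
tx54c: all yes -> commit (commits=1)
tx21d: all yes -> commit (commits=2)
txf2c: no from garnet -> abort (commits=2)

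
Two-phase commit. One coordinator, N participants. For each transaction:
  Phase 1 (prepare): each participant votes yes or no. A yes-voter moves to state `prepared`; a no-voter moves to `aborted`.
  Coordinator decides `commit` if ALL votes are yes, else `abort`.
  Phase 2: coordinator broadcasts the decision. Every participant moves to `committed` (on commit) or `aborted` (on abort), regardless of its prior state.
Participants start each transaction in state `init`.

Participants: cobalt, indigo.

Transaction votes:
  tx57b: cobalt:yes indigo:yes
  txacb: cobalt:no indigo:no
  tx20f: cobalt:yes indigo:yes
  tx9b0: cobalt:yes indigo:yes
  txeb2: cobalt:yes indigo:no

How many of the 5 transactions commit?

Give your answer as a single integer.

Answer: 3

Derivation:
tx57b: all yes -> commit (commits=1)
txacb: no from cobalt, indigo -> abort (commits=1)
tx20f: all yes -> commit (commits=2)
tx9b0: all yes -> commit (commits=3)
txeb2: no from indigo -> abort (commits=3)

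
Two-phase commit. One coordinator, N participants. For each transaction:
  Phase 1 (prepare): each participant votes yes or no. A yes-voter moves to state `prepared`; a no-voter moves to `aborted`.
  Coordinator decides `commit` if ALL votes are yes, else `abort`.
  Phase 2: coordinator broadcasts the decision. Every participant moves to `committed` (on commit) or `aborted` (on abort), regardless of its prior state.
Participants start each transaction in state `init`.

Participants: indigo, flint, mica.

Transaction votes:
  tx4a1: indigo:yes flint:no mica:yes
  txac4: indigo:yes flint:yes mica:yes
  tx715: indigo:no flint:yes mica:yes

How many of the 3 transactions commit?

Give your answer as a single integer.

Answer: 1

Derivation:
tx4a1: no from flint -> abort (commits=0)
txac4: all yes -> commit (commits=1)
tx715: no from indigo -> abort (commits=1)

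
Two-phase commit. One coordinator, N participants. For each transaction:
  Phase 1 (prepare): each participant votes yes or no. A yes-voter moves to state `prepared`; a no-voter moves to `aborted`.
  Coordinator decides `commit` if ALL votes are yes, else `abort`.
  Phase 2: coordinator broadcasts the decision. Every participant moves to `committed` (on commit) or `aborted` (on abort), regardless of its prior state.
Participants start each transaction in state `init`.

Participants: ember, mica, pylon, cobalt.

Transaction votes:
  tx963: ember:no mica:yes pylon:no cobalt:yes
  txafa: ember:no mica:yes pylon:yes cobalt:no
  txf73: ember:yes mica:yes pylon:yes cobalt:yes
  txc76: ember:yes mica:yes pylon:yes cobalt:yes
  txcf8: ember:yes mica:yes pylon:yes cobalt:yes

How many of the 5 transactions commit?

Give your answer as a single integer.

Answer: 3

Derivation:
tx963: no from ember, pylon -> abort (commits=0)
txafa: no from ember, cobalt -> abort (commits=0)
txf73: all yes -> commit (commits=1)
txc76: all yes -> commit (commits=2)
txcf8: all yes -> commit (commits=3)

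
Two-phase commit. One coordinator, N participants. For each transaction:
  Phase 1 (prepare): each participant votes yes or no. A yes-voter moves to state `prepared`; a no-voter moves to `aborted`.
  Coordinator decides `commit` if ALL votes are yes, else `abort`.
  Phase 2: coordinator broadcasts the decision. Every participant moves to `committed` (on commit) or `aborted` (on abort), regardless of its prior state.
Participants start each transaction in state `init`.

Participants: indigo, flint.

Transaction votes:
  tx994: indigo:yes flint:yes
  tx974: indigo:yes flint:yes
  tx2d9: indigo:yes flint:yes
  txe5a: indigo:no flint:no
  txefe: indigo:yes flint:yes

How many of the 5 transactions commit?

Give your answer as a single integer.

tx994: all yes -> commit (commits=1)
tx974: all yes -> commit (commits=2)
tx2d9: all yes -> commit (commits=3)
txe5a: no from indigo, flint -> abort (commits=3)
txefe: all yes -> commit (commits=4)

Answer: 4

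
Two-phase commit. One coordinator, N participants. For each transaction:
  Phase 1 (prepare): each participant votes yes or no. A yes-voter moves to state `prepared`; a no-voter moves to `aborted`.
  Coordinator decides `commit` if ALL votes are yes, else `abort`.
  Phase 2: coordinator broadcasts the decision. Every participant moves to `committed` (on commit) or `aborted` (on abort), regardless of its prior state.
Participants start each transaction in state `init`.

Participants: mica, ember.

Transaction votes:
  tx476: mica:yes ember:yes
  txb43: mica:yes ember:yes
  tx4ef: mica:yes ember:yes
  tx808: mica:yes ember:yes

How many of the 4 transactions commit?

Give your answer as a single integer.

Answer: 4

Derivation:
tx476: all yes -> commit (commits=1)
txb43: all yes -> commit (commits=2)
tx4ef: all yes -> commit (commits=3)
tx808: all yes -> commit (commits=4)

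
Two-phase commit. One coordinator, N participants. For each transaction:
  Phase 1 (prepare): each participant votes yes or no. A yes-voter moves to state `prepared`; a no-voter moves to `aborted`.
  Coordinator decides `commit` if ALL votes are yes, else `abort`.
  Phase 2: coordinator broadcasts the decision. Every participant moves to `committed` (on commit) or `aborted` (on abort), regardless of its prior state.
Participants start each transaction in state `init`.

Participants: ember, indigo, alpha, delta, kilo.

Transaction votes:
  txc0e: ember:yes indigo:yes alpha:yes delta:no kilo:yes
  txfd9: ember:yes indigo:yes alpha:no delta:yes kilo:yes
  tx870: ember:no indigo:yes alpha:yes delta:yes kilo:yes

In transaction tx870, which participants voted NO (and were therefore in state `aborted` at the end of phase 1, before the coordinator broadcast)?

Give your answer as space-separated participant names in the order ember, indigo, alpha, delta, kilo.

Txn tx870 phase 1: ember no -> aborted; indigo yes -> prepared; alpha yes -> prepared; delta yes -> prepared; kilo yes -> prepared

Answer: ember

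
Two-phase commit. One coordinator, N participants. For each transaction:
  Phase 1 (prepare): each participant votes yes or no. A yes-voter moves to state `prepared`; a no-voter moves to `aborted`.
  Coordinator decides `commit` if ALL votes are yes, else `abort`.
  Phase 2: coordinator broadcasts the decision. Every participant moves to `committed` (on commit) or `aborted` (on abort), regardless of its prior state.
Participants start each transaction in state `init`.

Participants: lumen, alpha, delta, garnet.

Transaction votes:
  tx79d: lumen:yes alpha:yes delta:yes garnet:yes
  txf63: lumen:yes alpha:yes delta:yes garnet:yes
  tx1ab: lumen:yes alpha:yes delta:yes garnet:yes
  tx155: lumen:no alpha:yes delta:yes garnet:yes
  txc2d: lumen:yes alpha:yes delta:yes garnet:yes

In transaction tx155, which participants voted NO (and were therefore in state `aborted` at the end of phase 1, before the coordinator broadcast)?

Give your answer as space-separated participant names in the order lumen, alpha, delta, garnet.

Txn tx155 phase 1: lumen no -> aborted; alpha yes -> prepared; delta yes -> prepared; garnet yes -> prepared

Answer: lumen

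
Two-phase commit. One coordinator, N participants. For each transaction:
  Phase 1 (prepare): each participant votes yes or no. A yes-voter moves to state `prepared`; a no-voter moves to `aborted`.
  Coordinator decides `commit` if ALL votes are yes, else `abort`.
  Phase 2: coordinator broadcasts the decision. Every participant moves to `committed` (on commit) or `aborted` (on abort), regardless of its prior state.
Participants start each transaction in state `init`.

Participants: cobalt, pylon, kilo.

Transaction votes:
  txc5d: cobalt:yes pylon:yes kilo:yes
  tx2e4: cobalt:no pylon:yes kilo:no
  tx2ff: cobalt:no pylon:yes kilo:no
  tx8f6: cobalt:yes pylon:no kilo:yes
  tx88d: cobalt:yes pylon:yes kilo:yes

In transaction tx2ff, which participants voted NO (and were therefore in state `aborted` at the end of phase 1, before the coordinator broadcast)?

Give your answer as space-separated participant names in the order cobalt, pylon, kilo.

Txn tx2ff phase 1: cobalt no -> aborted; pylon yes -> prepared; kilo no -> aborted

Answer: cobalt kilo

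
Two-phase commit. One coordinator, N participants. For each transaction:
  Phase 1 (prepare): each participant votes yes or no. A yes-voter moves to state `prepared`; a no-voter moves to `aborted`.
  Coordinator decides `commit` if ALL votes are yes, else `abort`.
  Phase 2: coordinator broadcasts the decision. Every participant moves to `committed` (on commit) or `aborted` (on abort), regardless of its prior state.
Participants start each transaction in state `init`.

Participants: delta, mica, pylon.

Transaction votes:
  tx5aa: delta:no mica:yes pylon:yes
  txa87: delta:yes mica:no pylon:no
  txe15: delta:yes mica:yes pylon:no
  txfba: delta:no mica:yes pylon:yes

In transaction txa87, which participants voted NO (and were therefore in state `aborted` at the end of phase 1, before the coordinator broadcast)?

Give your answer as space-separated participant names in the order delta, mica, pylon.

Txn txa87 phase 1: delta yes -> prepared; mica no -> aborted; pylon no -> aborted

Answer: mica pylon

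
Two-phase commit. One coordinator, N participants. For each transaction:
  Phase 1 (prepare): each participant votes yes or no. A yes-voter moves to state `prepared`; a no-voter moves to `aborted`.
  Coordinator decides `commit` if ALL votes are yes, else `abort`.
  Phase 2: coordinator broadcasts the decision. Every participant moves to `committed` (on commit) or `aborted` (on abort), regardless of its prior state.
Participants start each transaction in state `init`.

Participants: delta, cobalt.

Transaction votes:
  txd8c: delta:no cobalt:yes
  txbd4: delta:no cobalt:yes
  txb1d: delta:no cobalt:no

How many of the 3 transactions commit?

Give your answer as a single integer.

txd8c: no from delta -> abort (commits=0)
txbd4: no from delta -> abort (commits=0)
txb1d: no from delta, cobalt -> abort (commits=0)

Answer: 0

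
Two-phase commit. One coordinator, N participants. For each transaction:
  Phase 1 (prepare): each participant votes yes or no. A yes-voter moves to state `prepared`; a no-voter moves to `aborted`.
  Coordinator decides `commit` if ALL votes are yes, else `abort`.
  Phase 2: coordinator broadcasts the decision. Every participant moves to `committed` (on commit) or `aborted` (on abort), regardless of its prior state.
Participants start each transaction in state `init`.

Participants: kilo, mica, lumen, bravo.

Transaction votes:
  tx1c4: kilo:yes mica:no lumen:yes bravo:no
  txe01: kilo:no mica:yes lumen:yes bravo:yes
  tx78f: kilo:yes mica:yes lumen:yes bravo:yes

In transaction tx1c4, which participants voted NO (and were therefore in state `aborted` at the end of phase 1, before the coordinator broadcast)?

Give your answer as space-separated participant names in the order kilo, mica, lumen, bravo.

Txn tx1c4 phase 1: kilo yes -> prepared; mica no -> aborted; lumen yes -> prepared; bravo no -> aborted

Answer: mica bravo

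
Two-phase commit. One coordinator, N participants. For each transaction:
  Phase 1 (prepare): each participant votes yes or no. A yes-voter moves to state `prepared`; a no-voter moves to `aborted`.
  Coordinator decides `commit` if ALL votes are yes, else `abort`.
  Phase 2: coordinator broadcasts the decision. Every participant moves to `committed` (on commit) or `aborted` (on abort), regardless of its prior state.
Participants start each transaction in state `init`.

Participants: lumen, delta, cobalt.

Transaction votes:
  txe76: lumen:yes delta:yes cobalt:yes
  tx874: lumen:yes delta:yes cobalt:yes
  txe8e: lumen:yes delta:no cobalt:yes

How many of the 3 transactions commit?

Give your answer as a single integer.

Answer: 2

Derivation:
txe76: all yes -> commit (commits=1)
tx874: all yes -> commit (commits=2)
txe8e: no from delta -> abort (commits=2)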